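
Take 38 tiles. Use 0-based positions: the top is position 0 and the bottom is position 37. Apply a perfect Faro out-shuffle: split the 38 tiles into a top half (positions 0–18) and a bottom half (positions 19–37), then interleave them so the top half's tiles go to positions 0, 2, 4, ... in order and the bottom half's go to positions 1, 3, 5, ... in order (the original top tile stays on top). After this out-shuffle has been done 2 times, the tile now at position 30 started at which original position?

Work backwards from position 30, undoing one out-shuffle at a time:
30 ← 15 ← 26
So the tile now at position 30 started at position 26.

26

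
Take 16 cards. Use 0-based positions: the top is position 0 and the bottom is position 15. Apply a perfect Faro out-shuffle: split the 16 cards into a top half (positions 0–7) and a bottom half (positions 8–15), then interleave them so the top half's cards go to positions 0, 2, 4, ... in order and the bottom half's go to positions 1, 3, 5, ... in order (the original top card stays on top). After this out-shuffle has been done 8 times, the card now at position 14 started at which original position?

14

Work backwards from position 14, undoing one out-shuffle at a time:
14 ← 7 ← 11 ← 13 ← 14 ← 7 ← 11 ← 13 ← 14
So the card now at position 14 started at position 14.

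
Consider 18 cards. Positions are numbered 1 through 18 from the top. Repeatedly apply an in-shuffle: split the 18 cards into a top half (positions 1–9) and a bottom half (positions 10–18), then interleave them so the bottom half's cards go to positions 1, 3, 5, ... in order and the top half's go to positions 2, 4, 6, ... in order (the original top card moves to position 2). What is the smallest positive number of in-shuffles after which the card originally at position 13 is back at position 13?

Follow position 13 under repeated in-shuffles:
13 → 7 → 14 → 9 → 18 → 17 → 15 → 11 → 3 → 6 → 12 → 5 → 10 → 1 → 2 → 4 → 8 → 16 → 13
It first returns after 18 in-shuffles.

18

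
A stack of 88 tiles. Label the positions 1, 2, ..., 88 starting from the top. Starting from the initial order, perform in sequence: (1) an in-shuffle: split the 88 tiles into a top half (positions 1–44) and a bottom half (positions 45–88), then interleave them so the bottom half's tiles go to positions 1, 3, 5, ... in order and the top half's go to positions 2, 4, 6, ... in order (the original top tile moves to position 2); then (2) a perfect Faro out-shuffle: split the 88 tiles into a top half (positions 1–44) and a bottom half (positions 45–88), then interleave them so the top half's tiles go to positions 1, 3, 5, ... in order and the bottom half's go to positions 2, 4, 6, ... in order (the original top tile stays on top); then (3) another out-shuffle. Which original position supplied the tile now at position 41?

Undo the operations in reverse order, starting from position 41:
  undo op 3 (out-shuffle, from top half): 41 ← 21
  undo op 2 (out-shuffle, from top half): 21 ← 11
  undo op 1 (in-shuffle, from bottom half): 11 ← 50
So the tile at position 41 came from original position 50.

50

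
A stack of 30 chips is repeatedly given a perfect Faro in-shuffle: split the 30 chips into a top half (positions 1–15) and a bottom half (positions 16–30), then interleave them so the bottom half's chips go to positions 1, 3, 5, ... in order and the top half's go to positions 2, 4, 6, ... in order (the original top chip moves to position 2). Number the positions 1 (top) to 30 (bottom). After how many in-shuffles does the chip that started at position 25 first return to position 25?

5

Follow position 25 under repeated in-shuffles:
25 → 19 → 7 → 14 → 28 → 25
It first returns after 5 in-shuffles.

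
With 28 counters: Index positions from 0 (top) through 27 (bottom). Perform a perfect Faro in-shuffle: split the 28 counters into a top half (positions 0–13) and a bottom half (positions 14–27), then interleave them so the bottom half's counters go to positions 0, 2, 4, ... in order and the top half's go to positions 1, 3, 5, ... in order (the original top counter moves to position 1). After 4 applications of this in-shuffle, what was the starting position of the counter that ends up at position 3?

21

Work backwards from position 3, undoing one in-shuffle at a time:
3 ← 1 ← 0 ← 14 ← 21
So the counter now at position 3 started at position 21.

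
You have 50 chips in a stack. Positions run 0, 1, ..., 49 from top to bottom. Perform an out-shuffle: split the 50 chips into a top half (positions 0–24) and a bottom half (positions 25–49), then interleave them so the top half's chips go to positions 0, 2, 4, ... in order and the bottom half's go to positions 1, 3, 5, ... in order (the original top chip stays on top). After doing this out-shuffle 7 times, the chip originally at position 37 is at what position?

32

Track the chip's position through each out-shuffle:
37 → 25 → 1 → 2 → 4 → 8 → 16 → 32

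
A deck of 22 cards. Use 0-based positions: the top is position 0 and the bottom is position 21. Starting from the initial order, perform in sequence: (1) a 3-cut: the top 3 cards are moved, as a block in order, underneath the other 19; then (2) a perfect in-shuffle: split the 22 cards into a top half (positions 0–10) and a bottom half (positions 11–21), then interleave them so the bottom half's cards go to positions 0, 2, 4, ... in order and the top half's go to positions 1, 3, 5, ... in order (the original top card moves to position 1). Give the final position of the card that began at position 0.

Track the card from position 0 forward through each operation:
  after op 1 (cut 3): 0 → 19
  after op 2 (in-shuffle): 19 → 16

16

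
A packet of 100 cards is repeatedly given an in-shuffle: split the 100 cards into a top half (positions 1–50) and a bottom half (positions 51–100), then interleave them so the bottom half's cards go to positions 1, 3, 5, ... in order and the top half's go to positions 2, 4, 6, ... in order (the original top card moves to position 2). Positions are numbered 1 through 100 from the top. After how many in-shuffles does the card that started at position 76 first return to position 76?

100

Follow position 76 under repeated in-shuffles:
76 → 51 → 1 → 2 → 4 → 8 → 16 → 32 → ... → 76 (length 100)
It first returns after 100 in-shuffles.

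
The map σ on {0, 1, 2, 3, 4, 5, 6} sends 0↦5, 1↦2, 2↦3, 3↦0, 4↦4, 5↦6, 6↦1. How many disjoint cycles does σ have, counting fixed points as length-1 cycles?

Cycle decomposition: (0 5 6 1 2 3) (4).
2 cycles.

2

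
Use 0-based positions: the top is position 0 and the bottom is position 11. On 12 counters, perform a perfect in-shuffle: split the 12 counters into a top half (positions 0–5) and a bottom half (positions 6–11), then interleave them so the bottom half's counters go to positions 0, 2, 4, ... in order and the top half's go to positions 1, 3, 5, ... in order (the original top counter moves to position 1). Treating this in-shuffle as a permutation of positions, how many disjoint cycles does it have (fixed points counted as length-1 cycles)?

1

Trace each unvisited position around until it returns:
(0 1 3 7 2 5 ... len 12)
1 cycle in total.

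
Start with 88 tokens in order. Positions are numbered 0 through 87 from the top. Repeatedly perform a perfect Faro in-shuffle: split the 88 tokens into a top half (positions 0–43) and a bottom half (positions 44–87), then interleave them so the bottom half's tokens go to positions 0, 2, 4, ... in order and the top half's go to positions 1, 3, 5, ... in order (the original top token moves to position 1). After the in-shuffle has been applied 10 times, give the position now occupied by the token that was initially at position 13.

Track the token's position through each in-shuffle:
13 → 27 → 55 → 22 → 45 → 2 → 5 → 11 → 23 → 47 → 6

6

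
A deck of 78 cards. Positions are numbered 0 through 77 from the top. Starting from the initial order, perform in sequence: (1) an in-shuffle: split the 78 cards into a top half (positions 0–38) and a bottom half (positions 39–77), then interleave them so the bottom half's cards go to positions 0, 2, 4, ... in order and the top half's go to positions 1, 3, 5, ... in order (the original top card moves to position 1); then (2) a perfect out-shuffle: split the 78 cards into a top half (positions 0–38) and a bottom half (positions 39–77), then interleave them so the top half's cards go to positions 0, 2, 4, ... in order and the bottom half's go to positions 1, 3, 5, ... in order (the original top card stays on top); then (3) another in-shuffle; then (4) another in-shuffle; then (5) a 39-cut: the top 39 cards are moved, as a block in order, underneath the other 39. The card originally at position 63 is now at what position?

39

Track the card from position 63 forward through each operation:
  after op 1 (in-shuffle): 63 → 48
  after op 2 (out-shuffle): 48 → 19
  after op 3 (in-shuffle): 19 → 39
  after op 4 (in-shuffle): 39 → 0
  after op 5 (cut 39): 0 → 39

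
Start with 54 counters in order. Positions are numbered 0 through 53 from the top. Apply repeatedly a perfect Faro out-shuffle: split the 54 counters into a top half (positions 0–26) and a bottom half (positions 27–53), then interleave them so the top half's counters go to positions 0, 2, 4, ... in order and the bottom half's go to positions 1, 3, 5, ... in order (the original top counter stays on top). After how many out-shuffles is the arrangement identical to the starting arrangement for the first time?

The out-shuffle permutes the 54 positions with cycle lengths [1, 1, 52].
Every counter is home exactly when every cycle has completed a whole number of laps, i.e. after lcm(1, 52) = 52 out-shuffles.

52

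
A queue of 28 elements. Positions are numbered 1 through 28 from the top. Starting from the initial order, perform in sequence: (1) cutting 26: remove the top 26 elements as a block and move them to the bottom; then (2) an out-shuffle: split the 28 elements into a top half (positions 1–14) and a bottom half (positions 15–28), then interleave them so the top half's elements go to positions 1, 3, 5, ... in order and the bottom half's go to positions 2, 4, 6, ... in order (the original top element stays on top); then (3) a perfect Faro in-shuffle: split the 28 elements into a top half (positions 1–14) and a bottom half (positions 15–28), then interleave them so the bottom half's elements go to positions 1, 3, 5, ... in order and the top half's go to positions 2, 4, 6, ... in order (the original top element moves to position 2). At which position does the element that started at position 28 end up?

6

Track the element from position 28 forward through each operation:
  after op 1 (cut 26): 28 → 2
  after op 2 (out-shuffle): 2 → 3
  after op 3 (in-shuffle): 3 → 6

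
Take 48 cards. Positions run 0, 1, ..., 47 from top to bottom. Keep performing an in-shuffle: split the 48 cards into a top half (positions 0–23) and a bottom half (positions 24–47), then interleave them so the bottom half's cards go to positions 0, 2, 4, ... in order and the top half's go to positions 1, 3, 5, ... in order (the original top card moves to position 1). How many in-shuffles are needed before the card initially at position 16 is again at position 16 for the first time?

Follow position 16 under repeated in-shuffles:
16 → 33 → 18 → 37 → 26 → 4 → 9 → 19 → ... → 16 (length 21)
It first returns after 21 in-shuffles.

21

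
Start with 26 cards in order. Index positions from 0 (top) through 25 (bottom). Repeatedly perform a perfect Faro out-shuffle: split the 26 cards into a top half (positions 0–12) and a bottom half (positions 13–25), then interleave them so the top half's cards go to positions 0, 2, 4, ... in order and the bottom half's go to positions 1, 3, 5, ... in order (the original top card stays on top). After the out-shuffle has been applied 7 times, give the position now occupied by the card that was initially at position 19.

7

Track the card's position through each out-shuffle:
19 → 13 → 1 → 2 → 4 → 8 → 16 → 7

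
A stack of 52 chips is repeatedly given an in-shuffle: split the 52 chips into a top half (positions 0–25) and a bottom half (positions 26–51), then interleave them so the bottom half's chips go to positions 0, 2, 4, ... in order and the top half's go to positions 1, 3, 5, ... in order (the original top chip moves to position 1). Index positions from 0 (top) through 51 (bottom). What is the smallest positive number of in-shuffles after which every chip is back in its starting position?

52

The in-shuffle permutes the 52 positions with cycle lengths [52].
Every chip is home exactly when every cycle has completed a whole number of laps, i.e. after lcm(52) = 52 in-shuffles.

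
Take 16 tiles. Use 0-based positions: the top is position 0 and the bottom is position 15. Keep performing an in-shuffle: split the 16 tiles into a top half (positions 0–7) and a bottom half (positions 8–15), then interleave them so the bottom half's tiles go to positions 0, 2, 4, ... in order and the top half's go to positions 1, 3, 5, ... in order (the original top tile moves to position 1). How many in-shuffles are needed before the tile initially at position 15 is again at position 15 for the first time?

Follow position 15 under repeated in-shuffles:
15 → 14 → 12 → 8 → 0 → 1 → 3 → 7 → 15
It first returns after 8 in-shuffles.

8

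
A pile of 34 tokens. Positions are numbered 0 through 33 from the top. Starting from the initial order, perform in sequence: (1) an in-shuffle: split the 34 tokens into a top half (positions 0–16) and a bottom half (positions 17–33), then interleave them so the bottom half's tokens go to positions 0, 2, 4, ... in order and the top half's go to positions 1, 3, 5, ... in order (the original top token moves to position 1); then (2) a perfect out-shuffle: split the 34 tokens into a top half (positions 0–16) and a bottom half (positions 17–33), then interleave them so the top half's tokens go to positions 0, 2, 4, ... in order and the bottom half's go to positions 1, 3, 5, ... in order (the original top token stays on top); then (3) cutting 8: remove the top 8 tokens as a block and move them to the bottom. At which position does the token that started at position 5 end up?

14

Track the token from position 5 forward through each operation:
  after op 1 (in-shuffle): 5 → 11
  after op 2 (out-shuffle): 11 → 22
  after op 3 (cut 8): 22 → 14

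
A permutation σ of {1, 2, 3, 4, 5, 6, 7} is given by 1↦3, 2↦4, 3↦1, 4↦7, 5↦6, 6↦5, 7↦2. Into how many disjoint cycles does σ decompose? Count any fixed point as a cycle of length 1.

Cycle decomposition: (1 3) (2 4 7) (5 6).
3 cycles.

3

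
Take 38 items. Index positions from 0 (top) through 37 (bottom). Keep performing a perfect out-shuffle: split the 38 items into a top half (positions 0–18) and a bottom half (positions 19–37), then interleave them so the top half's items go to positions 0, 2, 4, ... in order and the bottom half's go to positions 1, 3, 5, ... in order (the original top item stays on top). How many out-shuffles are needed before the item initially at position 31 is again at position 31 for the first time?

Follow position 31 under repeated out-shuffles:
31 → 25 → 13 → 26 → 15 → 30 → 23 → 9 → ... → 31 (length 36)
It first returns after 36 out-shuffles.

36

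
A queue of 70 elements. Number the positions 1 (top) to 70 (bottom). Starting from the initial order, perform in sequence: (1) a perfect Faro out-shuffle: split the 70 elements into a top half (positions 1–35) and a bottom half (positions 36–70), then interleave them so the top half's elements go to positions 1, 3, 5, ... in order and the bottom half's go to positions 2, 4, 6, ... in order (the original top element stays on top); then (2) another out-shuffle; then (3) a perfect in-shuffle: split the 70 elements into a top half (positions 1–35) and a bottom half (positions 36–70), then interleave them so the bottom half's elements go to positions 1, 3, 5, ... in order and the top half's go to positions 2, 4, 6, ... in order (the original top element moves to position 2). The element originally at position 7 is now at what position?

50

Track the element from position 7 forward through each operation:
  after op 1 (out-shuffle): 7 → 13
  after op 2 (out-shuffle): 13 → 25
  after op 3 (in-shuffle): 25 → 50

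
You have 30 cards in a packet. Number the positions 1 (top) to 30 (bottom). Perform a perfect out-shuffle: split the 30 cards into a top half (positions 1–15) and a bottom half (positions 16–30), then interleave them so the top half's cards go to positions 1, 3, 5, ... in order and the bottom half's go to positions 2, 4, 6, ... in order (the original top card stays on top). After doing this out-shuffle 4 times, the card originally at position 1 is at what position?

Position 1 is a fixed point of every out-shuffle, so the card never moves.

1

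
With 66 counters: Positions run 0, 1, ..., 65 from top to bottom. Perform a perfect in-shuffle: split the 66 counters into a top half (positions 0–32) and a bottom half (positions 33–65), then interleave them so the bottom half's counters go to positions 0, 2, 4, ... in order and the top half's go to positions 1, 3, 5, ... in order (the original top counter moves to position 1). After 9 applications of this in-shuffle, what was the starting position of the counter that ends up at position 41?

14

Work backwards from position 41, undoing one in-shuffle at a time:
41 ← 20 ← 43 ← 21 ← 10 ← 38 ← 52 ← 59 ← 29 ← 14
So the counter now at position 41 started at position 14.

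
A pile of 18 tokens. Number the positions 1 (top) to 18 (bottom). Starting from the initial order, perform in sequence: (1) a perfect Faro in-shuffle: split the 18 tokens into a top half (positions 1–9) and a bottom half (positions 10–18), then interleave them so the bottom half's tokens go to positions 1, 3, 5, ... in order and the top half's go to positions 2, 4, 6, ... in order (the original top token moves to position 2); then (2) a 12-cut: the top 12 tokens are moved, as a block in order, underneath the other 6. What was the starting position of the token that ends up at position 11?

12

Undo the operations in reverse order, starting from position 11:
  undo op 2 (cut 12): 11 ← 5
  undo op 1 (in-shuffle, from bottom half): 5 ← 12
So the token at position 11 came from original position 12.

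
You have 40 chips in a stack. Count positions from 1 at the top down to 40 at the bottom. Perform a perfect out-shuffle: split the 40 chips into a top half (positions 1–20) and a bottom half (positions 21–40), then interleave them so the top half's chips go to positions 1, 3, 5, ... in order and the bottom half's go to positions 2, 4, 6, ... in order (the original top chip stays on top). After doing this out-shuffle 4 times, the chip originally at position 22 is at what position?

25

Track the chip's position through each out-shuffle:
22 → 4 → 7 → 13 → 25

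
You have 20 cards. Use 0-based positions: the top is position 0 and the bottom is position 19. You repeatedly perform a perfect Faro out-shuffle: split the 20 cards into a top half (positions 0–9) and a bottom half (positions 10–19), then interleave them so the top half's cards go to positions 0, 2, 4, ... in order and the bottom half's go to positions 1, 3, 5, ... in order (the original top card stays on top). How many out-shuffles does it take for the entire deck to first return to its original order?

18

The out-shuffle permutes the 20 positions with cycle lengths [1, 1, 18].
Every card is home exactly when every cycle has completed a whole number of laps, i.e. after lcm(1, 18) = 18 out-shuffles.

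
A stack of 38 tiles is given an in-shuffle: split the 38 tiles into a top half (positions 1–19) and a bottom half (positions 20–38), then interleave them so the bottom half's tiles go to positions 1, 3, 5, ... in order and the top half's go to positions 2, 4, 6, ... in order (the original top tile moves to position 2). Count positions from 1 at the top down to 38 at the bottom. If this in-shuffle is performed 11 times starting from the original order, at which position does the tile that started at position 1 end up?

20

Track the tile's position through each in-shuffle:
1 → 2 → 4 → 8 → 16 → 32 → 25 → 11 → 22 → 5 → 10 → 20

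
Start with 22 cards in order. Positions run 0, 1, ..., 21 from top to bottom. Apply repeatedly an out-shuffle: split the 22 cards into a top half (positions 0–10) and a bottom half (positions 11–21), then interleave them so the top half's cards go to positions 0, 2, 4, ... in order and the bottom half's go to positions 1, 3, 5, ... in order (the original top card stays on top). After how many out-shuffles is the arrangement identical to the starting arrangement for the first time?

The out-shuffle permutes the 22 positions with cycle lengths [1, 1, 2, 3, 3, 6, 6].
Every card is home exactly when every cycle has completed a whole number of laps, i.e. after lcm(1, 2, 3, 6) = 6 out-shuffles.

6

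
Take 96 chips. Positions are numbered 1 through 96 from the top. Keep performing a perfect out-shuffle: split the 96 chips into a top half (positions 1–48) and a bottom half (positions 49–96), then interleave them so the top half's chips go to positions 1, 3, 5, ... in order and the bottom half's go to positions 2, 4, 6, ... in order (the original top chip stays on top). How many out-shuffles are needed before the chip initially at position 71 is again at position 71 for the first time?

Follow position 71 under repeated out-shuffles:
71 → 46 → 91 → 86 → 76 → 56 → 16 → 31 → 61 → 26 → 51 → 6 → 11 → 21 → 41 → 81 → 66 → 36 → 71
It first returns after 18 out-shuffles.

18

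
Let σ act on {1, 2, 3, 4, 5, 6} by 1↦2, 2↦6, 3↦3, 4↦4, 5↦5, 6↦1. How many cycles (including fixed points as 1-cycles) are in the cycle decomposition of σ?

4

Cycle decomposition: (1 2 6) (3) (4) (5).
4 cycles.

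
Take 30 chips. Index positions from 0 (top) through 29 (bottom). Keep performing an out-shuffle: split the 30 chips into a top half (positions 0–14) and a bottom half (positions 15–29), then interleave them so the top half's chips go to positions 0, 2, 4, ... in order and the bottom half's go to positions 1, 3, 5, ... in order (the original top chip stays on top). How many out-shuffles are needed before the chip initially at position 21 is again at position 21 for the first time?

Follow position 21 under repeated out-shuffles:
21 → 13 → 26 → 23 → 17 → 5 → 10 → 20 → ... → 21 (length 28)
It first returns after 28 out-shuffles.

28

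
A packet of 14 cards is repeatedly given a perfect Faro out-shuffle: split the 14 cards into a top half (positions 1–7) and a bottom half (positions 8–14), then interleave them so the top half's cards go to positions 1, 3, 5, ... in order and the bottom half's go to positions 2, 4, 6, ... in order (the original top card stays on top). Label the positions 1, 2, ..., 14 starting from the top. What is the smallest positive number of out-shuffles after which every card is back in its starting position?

12

The out-shuffle permutes the 14 positions with cycle lengths [1, 1, 12].
Every card is home exactly when every cycle has completed a whole number of laps, i.e. after lcm(1, 12) = 12 out-shuffles.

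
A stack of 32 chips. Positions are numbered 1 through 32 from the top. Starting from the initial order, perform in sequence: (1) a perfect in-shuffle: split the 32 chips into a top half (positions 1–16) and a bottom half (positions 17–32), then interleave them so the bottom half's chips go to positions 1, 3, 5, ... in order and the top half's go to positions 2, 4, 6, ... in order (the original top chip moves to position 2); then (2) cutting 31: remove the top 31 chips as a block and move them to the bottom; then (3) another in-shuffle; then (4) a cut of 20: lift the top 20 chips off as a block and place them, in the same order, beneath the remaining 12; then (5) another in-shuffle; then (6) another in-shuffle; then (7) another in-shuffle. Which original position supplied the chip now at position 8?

Undo the operations in reverse order, starting from position 8:
  undo op 7 (in-shuffle, from top half): 8 ← 4
  undo op 6 (in-shuffle, from top half): 4 ← 2
  undo op 5 (in-shuffle, from top half): 2 ← 1
  undo op 4 (cut 20): 1 ← 21
  undo op 3 (in-shuffle, from bottom half): 21 ← 27
  undo op 2 (cut 31): 27 ← 26
  undo op 1 (in-shuffle, from top half): 26 ← 13
So the chip at position 8 came from original position 13.

13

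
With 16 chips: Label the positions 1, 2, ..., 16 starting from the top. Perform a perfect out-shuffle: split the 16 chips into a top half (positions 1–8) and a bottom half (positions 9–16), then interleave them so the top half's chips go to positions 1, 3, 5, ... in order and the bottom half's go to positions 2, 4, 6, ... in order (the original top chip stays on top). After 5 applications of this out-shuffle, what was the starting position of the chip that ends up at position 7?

4

Work backwards from position 7, undoing one out-shuffle at a time:
7 ← 4 ← 10 ← 13 ← 7 ← 4
So the chip now at position 7 started at position 4.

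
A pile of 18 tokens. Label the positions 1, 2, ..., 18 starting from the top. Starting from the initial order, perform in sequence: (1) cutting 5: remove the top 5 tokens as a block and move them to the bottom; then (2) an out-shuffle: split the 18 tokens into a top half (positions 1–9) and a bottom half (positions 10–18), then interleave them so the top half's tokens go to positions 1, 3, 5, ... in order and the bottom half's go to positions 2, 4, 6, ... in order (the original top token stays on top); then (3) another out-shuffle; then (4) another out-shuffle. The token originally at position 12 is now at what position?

Track the token from position 12 forward through each operation:
  after op 1 (cut 5): 12 → 7
  after op 2 (out-shuffle): 7 → 13
  after op 3 (out-shuffle): 13 → 8
  after op 4 (out-shuffle): 8 → 15

15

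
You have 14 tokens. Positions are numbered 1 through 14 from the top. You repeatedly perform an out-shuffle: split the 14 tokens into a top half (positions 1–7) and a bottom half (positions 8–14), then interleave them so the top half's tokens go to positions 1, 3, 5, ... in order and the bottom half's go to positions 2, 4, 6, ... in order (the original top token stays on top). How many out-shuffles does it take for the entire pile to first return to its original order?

The out-shuffle permutes the 14 positions with cycle lengths [1, 1, 12].
Every token is home exactly when every cycle has completed a whole number of laps, i.e. after lcm(1, 12) = 12 out-shuffles.

12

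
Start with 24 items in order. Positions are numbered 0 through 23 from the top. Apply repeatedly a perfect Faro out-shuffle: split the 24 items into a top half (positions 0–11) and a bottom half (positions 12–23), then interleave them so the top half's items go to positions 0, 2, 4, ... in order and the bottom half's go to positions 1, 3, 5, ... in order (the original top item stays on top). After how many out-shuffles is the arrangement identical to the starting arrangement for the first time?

11

The out-shuffle permutes the 24 positions with cycle lengths [1, 1, 11, 11].
Every item is home exactly when every cycle has completed a whole number of laps, i.e. after lcm(1, 11) = 11 out-shuffles.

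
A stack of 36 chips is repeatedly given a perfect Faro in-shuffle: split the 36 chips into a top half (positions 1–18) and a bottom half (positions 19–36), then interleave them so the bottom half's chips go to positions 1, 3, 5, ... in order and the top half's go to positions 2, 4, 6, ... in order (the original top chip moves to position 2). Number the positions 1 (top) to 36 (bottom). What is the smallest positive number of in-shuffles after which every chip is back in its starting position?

The in-shuffle permutes the 36 positions with cycle lengths [36].
Every chip is home exactly when every cycle has completed a whole number of laps, i.e. after lcm(36) = 36 in-shuffles.

36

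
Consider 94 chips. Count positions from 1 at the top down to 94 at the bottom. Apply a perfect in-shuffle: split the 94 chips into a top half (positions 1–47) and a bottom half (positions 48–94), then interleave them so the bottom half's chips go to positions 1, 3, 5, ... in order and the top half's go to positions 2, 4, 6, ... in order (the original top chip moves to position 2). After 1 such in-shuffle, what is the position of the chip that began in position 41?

82

Track the chip's position through each in-shuffle:
41 → 82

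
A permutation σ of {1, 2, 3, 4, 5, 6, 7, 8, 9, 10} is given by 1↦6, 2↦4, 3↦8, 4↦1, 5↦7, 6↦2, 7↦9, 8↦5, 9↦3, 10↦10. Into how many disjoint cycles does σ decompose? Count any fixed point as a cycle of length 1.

3

Cycle decomposition: (1 6 2 4) (3 8 5 7 9) (10).
3 cycles.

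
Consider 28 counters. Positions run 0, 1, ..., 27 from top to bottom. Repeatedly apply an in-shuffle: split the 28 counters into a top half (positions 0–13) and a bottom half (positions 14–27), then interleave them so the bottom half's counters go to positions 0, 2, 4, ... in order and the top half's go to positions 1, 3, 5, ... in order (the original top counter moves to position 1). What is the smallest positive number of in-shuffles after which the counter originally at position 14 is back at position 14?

28

Follow position 14 under repeated in-shuffles:
14 → 0 → 1 → 3 → 7 → 15 → 2 → 5 → ... → 14 (length 28)
It first returns after 28 in-shuffles.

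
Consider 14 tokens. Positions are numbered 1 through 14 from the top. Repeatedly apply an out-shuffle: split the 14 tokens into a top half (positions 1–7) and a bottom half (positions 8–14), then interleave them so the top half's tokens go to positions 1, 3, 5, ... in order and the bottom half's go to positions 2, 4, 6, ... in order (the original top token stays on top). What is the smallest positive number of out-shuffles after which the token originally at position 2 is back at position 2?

12

Follow position 2 under repeated out-shuffles:
2 → 3 → 5 → 9 → 4 → 7 → 13 → 12 → 10 → 6 → 11 → 8 → 2
It first returns after 12 out-shuffles.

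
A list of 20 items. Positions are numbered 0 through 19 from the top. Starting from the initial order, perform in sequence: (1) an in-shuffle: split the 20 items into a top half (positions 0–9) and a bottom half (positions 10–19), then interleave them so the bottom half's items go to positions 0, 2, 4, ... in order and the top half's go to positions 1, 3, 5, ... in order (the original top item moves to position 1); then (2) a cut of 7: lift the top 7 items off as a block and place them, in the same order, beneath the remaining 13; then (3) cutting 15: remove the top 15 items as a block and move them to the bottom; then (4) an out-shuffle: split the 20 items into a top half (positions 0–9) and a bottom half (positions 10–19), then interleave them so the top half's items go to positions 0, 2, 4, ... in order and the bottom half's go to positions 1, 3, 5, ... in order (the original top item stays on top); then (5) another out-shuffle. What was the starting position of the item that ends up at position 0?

Undo the operations in reverse order, starting from position 0:
  undo op 5 (out-shuffle, from top half): 0 ← 0
  undo op 4 (out-shuffle, from top half): 0 ← 0
  undo op 3 (cut 15): 0 ← 15
  undo op 2 (cut 7): 15 ← 2
  undo op 1 (in-shuffle, from bottom half): 2 ← 11
So the item at position 0 came from original position 11.

11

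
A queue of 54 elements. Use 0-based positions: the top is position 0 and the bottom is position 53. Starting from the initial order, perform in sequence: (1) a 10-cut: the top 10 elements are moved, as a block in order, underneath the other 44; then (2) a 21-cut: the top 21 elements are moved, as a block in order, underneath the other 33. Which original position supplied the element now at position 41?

18

Undo the operations in reverse order, starting from position 41:
  undo op 2 (cut 21): 41 ← 8
  undo op 1 (cut 10): 8 ← 18
So the element at position 41 came from original position 18.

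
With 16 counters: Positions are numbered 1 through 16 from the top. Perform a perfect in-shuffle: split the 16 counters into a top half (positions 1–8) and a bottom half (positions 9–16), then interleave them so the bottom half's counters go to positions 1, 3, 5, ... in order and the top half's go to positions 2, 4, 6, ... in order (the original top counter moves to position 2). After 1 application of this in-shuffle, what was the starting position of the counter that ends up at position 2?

Work backwards from position 2, undoing one in-shuffle at a time:
2 ← 1
So the counter now at position 2 started at position 1.

1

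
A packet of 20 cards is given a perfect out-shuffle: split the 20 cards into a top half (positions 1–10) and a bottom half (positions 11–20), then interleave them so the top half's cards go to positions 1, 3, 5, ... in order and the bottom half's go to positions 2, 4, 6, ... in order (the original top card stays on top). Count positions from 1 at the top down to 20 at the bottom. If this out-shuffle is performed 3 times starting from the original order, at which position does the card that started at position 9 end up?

8

Track the card's position through each out-shuffle:
9 → 17 → 14 → 8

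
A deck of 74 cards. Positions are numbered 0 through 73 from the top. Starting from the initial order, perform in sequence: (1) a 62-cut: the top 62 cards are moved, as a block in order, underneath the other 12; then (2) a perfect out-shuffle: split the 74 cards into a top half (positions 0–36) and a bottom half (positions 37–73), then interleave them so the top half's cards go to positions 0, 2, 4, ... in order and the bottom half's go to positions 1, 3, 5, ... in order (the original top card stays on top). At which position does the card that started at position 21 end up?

66

Track the card from position 21 forward through each operation:
  after op 1 (cut 62): 21 → 33
  after op 2 (out-shuffle): 33 → 66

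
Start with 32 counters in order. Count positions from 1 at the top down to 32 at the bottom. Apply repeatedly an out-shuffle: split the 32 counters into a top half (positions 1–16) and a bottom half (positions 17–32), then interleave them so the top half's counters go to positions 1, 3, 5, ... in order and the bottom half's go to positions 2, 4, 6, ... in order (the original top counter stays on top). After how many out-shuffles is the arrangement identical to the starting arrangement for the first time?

5

The out-shuffle permutes the 32 positions with cycle lengths [1, 1, 5, 5, 5, 5, 5, 5].
Every counter is home exactly when every cycle has completed a whole number of laps, i.e. after lcm(1, 5) = 5 out-shuffles.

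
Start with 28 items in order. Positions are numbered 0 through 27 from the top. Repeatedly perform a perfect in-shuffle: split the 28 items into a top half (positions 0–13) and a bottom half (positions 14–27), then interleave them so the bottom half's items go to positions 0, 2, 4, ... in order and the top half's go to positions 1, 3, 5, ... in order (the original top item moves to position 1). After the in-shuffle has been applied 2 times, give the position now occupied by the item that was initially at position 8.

6

Track the item's position through each in-shuffle:
8 → 17 → 6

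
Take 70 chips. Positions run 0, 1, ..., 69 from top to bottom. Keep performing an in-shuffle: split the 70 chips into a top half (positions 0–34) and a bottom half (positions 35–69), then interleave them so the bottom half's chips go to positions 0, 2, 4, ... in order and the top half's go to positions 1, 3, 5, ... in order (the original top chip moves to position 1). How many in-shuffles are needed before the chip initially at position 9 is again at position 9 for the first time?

35

Follow position 9 under repeated in-shuffles:
9 → 19 → 39 → 8 → 17 → 35 → 0 → 1 → ... → 9 (length 35)
It first returns after 35 in-shuffles.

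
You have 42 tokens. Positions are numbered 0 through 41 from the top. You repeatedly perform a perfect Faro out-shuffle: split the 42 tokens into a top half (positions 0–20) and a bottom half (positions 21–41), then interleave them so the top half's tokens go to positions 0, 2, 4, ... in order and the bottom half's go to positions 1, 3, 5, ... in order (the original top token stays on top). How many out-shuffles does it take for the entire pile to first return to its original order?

The out-shuffle permutes the 42 positions with cycle lengths [1, 1, 20, 20].
Every token is home exactly when every cycle has completed a whole number of laps, i.e. after lcm(1, 20) = 20 out-shuffles.

20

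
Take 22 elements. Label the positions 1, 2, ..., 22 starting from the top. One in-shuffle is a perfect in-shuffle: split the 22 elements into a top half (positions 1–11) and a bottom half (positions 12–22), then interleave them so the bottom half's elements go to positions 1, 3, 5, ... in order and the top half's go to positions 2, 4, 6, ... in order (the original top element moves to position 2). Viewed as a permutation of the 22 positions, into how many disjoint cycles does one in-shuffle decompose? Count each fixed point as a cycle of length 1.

2

Trace each unvisited position around until it returns:
(1 2 4 8 16 9 ... len 11) (5 10 20 17 11 22 ... len 11)
2 cycles in total.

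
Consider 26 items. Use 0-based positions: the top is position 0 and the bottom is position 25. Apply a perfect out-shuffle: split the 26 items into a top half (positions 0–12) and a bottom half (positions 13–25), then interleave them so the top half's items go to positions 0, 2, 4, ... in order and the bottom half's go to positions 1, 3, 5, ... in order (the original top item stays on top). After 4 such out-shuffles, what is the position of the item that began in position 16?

6

Track the item's position through each out-shuffle:
16 → 7 → 14 → 3 → 6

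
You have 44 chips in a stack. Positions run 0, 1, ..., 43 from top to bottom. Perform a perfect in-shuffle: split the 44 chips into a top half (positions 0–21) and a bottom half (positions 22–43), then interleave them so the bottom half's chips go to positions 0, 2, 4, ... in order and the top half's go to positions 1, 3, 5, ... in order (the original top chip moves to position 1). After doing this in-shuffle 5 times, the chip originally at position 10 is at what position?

Track the chip's position through each in-shuffle:
10 → 21 → 43 → 42 → 40 → 36

36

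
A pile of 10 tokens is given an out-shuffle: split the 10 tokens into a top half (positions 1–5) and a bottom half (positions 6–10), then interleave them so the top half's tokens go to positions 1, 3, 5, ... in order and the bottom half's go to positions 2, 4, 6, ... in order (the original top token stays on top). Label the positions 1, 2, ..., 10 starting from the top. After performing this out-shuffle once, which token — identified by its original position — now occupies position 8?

Work backwards from position 8, undoing one out-shuffle at a time:
8 ← 9
So the token now at position 8 started at position 9.

9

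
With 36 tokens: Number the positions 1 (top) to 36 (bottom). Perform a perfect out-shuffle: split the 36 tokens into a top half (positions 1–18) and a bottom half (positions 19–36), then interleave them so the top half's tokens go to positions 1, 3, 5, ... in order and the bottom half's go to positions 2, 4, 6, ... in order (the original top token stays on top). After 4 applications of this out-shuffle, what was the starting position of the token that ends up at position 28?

Work backwards from position 28, undoing one out-shuffle at a time:
28 ← 32 ← 34 ← 35 ← 18
So the token now at position 28 started at position 18.

18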